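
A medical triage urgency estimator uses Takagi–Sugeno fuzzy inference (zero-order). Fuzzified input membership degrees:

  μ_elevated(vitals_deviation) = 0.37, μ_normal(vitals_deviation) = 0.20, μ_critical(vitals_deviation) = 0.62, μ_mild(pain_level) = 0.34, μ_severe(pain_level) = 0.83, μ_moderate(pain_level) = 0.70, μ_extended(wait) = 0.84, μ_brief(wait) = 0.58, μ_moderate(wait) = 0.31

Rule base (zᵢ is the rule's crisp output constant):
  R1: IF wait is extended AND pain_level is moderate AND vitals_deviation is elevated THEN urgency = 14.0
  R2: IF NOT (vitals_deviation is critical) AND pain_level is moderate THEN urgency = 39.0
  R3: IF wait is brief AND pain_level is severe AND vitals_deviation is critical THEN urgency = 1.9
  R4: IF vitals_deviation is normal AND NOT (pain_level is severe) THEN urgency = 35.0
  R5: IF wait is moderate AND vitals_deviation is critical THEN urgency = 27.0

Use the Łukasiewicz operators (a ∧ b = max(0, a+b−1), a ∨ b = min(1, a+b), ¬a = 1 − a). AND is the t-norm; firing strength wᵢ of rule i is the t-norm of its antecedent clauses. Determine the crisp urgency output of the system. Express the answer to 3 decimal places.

28.882

R1 (z=14.0): extended=0.84, moderate=0.70, elevated=0.37; AND[max(0, a+b−1)] → w = 0.00
R2 (z=39.0): ¬critical=1−0.62=0.38, moderate=0.70; AND[max(0, a+b−1)] → w = 0.08
R3 (z=1.9): brief=0.58, severe=0.83, critical=0.62; AND[max(0, a+b−1)] → w = 0.03
R4 (z=35.0): normal=0.20, ¬severe=1−0.83=0.17; AND[max(0, a+b−1)] → w = 0.00
R5 (z=27.0): moderate=0.31, critical=0.62; AND[max(0, a+b−1)] → w = 0.00
Weighted average = (0.00·14.0 + 0.08·39.0 + 0.03·1.9 + 0.00·35.0 + 0.00·27.0) / (0.00 + 0.08 + 0.03 + 0.00 + 0.00)
  = 3.1770 / 0.1100 = 28.882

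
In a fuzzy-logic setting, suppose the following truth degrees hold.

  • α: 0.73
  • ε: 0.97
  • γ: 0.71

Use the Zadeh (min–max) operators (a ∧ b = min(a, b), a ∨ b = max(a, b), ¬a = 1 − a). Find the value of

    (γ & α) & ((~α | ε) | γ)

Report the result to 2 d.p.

γ & α = min(a, b) on (0.71, 0.73) = 0.71
~α = 1 − 0.73 = 0.27
~α | ε = max(a, b) on (0.27, 0.97) = 0.97
(~α | ε) | γ = max(a, b) on (0.97, 0.71) = 0.97
(γ & α) & ((~α | ε) | γ) = min(a, b) on (0.71, 0.97) = 0.71

0.71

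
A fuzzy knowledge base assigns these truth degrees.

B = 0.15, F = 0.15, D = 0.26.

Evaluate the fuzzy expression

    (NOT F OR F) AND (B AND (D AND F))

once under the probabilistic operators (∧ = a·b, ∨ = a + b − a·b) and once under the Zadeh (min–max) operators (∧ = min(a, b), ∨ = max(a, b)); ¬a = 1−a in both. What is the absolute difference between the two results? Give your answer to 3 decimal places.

0.145

Under probabilistic:
  NOT F = 1 − 0.1500 = 0.8500
  NOT F OR F = a + b − a·b on (0.8500, 0.1500) = 0.8725
  D AND F = a·b on (0.2600, 0.1500) = 0.0390
  B AND (D AND F) = a·b on (0.1500, 0.0390) = 0.0059
  (NOT F OR F) AND (B AND (D AND F)) = a·b on (0.8725, 0.0059) = 0.0051
  → value = 0.0051
Under Zadeh (min–max):
  NOT F = 1 − 0.15 = 0.85
  NOT F OR F = max(a, b) on (0.85, 0.15) = 0.85
  D AND F = min(a, b) on (0.26, 0.15) = 0.15
  B AND (D AND F) = min(a, b) on (0.15, 0.15) = 0.15
  (NOT F OR F) AND (B AND (D AND F)) = min(a, b) on (0.85, 0.15) = 0.15
  → value = 0.1500
|0.0051 − 0.1500| = 0.145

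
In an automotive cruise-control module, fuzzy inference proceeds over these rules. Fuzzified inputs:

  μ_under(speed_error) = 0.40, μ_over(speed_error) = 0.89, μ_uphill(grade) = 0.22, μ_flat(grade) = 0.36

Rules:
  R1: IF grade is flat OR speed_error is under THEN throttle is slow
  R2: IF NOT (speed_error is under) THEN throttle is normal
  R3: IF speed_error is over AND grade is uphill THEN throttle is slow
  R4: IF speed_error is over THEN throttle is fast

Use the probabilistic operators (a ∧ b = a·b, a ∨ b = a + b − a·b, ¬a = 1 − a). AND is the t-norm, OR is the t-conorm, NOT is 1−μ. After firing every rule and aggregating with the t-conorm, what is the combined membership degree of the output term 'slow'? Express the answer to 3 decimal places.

0.691

R1: flat=0.36, under=0.40; OR[a + b − a·b] → w = 0.6160
R2: ¬under=1−0.40=0.60 → w = 0.6000
R3: over=0.89, uphill=0.22; AND[a·b] → w = 0.1958
R4: over=0.89 → w = 0.8900
Rules with consequent 'slow': {R1, R3} → strengths 0.6160, 0.1958
Aggregate via t-conorm [a + b − a·b]: 0.6912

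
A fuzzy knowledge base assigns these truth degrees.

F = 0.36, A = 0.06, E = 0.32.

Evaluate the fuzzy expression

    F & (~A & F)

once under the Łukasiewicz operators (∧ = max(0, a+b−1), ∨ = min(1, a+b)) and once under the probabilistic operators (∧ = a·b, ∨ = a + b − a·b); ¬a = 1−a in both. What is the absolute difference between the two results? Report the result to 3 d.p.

0.122

Under Łukasiewicz:
  ~A = 1 − 0.06 = 0.94
  ~A & F = max(0, a+b−1) on (0.94, 0.36) = 0.30
  F & (~A & F) = max(0, a+b−1) on (0.36, 0.30) = 0.00
  → value = 0.0000
Under probabilistic:
  ~A = 1 − 0.0600 = 0.9400
  ~A & F = a·b on (0.9400, 0.3600) = 0.3384
  F & (~A & F) = a·b on (0.3600, 0.3384) = 0.1218
  → value = 0.1218
|0.0000 − 0.1218| = 0.122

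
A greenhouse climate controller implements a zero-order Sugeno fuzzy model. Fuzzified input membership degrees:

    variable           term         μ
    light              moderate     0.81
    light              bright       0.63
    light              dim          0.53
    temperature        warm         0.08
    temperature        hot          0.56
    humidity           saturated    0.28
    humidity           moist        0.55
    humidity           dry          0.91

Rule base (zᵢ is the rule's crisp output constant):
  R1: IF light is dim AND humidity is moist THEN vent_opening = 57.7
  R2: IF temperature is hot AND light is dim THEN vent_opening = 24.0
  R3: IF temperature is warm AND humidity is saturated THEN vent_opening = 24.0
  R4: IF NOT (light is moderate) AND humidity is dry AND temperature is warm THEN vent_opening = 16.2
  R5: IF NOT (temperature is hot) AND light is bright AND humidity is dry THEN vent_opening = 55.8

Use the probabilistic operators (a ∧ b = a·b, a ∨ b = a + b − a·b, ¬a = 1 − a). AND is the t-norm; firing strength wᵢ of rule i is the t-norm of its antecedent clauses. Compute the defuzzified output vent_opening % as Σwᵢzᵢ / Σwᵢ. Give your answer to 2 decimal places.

44.23

R1 (z=57.7): dim=0.53, moist=0.55; AND[a·b] → w = 0.2915
R2 (z=24.0): hot=0.56, dim=0.53; AND[a·b] → w = 0.2968
R3 (z=24.0): warm=0.08, saturated=0.28; AND[a·b] → w = 0.0224
R4 (z=16.2): ¬moderate=1−0.81=0.19, dry=0.91, warm=0.08; AND[a·b] → w = 0.0138
R5 (z=55.8): ¬hot=1−0.56=0.44, bright=0.63, dry=0.91; AND[a·b] → w = 0.2523
Weighted average = (0.2915·57.7 + 0.2968·24.0 + 0.0224·24.0 + 0.0138·16.2 + 0.2523·55.8) / (0.2915 + 0.2968 + 0.0224 + 0.0138 + 0.2523)
  = 38.7801 / 0.8768 = 44.23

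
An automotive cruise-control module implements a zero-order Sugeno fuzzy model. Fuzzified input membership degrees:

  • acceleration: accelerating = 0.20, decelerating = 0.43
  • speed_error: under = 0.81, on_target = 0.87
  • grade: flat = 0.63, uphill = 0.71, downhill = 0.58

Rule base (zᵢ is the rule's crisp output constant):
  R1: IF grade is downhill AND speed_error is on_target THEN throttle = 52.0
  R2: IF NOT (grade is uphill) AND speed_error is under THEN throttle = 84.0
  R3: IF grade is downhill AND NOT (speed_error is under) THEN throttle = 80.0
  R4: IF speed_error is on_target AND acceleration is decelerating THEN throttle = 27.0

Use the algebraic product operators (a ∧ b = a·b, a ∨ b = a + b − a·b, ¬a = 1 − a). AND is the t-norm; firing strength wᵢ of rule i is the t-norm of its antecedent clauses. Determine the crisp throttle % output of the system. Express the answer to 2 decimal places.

R1 (z=52.0): downhill=0.58, on_target=0.87; AND[a·b] → w = 0.5046
R2 (z=84.0): ¬uphill=1−0.71=0.29, under=0.81; AND[a·b] → w = 0.2349
R3 (z=80.0): downhill=0.58, ¬under=1−0.81=0.19; AND[a·b] → w = 0.1102
R4 (z=27.0): on_target=0.87, decelerating=0.43; AND[a·b] → w = 0.3741
Weighted average = (0.5046·52.0 + 0.2349·84.0 + 0.1102·80.0 + 0.3741·27.0) / (0.5046 + 0.2349 + 0.1102 + 0.3741)
  = 64.8875 / 1.2238 = 53.02

53.02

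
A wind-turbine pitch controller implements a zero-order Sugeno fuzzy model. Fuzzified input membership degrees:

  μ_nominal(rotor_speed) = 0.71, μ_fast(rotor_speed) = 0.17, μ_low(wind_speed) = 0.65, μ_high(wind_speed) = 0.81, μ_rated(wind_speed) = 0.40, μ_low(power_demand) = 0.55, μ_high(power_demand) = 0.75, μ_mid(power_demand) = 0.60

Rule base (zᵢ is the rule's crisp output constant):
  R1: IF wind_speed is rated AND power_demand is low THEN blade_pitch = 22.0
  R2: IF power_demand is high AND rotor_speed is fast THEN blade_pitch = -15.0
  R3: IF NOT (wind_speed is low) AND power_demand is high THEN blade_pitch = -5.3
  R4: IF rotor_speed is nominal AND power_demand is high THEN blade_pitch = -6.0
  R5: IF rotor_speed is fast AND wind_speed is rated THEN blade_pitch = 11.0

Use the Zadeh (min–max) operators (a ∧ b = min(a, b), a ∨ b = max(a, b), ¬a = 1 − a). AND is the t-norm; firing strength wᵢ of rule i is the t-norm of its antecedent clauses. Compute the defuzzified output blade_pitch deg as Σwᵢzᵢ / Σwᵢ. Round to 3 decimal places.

1.114

R1 (z=22.0): rated=0.40, low=0.55; AND[min(a, b)] → w = 0.40
R2 (z=-15.0): high=0.75, fast=0.17; AND[min(a, b)] → w = 0.17
R3 (z=-5.3): ¬low=1−0.65=0.35, high=0.75; AND[min(a, b)] → w = 0.35
R4 (z=-6.0): nominal=0.71, high=0.75; AND[min(a, b)] → w = 0.71
R5 (z=11.0): fast=0.17, rated=0.40; AND[min(a, b)] → w = 0.17
Weighted average = (0.40·22.0 + 0.17·-15.0 + 0.35·-5.3 + 0.71·-6.0 + 0.17·11.0) / (0.40 + 0.17 + 0.35 + 0.71 + 0.17)
  = 2.0050 / 1.8000 = 1.114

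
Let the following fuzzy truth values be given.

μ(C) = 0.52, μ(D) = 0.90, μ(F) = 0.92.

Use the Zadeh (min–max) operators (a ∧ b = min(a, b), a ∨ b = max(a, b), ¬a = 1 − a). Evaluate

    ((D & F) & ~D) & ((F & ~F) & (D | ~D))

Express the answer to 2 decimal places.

D & F = min(a, b) on (0.90, 0.92) = 0.90
~D = 1 − 0.90 = 0.10
(D & F) & ~D = min(a, b) on (0.90, 0.10) = 0.10
~F = 1 − 0.92 = 0.08
F & ~F = min(a, b) on (0.92, 0.08) = 0.08
~D = 1 − 0.90 = 0.10
D | ~D = max(a, b) on (0.90, 0.10) = 0.90
(F & ~F) & (D | ~D) = min(a, b) on (0.08, 0.90) = 0.08
((D & F) & ~D) & ((F & ~F) & (D | ~D)) = min(a, b) on (0.10, 0.08) = 0.08

0.08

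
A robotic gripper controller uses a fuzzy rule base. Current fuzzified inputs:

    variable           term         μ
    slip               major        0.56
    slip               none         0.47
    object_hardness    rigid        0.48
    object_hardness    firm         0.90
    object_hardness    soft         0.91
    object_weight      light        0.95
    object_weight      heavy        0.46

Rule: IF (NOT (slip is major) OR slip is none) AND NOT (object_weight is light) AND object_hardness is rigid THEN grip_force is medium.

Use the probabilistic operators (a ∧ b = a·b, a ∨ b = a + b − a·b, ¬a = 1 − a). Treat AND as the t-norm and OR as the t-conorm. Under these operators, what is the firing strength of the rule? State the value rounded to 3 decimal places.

0.017

firing strength: (¬major=1−0.56=0.44 OR none=0.47) = 0.7032; AND[a·b] with ¬light=1−0.95=0.05, rigid=0.48 → w = 0.0169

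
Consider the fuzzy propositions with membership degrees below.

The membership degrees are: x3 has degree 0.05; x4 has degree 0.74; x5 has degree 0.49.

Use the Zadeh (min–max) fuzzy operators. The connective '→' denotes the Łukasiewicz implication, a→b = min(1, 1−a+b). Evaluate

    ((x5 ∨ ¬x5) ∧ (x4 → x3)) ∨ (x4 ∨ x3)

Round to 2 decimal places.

0.74

¬x5 = 1 − 0.49 = 0.51
x5 ∨ ¬x5 = max(a, b) on (0.49, 0.51) = 0.51
x4 → x3  [Łukasiewicz: min(1, 1−a+b)] with a=0.74, b=0.05 → 0.31
(x5 ∨ ¬x5) ∧ (x4 → x3) = min(a, b) on (0.51, 0.31) = 0.31
x4 ∨ x3 = max(a, b) on (0.74, 0.05) = 0.74
((x5 ∨ ¬x5) ∧ (x4 → x3)) ∨ (x4 ∨ x3) = max(a, b) on (0.31, 0.74) = 0.74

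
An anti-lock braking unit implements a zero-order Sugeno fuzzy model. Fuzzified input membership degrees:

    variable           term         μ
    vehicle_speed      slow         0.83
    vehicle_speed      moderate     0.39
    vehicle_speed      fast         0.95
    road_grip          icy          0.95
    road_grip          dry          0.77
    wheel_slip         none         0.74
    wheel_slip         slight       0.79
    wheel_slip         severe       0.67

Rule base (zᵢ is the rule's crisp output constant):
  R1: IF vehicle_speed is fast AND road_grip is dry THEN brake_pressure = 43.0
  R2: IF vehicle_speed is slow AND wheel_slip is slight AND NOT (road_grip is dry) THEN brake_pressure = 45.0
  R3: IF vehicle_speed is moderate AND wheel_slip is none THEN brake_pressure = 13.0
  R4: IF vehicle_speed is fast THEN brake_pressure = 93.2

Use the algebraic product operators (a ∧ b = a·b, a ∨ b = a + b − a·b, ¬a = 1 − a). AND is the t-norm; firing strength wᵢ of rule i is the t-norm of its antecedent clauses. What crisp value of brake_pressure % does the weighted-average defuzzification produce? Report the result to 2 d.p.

61.55

R1 (z=43.0): fast=0.95, dry=0.77; AND[a·b] → w = 0.7315
R2 (z=45.0): slow=0.83, slight=0.79, ¬dry=1−0.77=0.23; AND[a·b] → w = 0.1508
R3 (z=13.0): moderate=0.39, none=0.74; AND[a·b] → w = 0.2886
R4 (z=93.2): fast=0.95 → w = 0.9500
Weighted average = (0.7315·43.0 + 0.1508·45.0 + 0.2886·13.0 + 0.9500·93.2) / (0.7315 + 0.1508 + 0.2886 + 0.9500)
  = 130.5328 / 2.1209 = 61.55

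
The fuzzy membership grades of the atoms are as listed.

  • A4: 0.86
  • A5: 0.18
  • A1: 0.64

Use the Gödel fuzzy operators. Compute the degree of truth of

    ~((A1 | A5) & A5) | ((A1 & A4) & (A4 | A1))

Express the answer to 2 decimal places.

A1 | A5 = max(a, b) on (0.64, 0.18) = 0.64
(A1 | A5) & A5 = min(a, b) on (0.64, 0.18) = 0.18
~((A1 | A5) & A5) = 1 − 0.18 = 0.82
A1 & A4 = min(a, b) on (0.64, 0.86) = 0.64
A4 | A1 = max(a, b) on (0.86, 0.64) = 0.86
(A1 & A4) & (A4 | A1) = min(a, b) on (0.64, 0.86) = 0.64
~((A1 | A5) & A5) | ((A1 & A4) & (A4 | A1)) = max(a, b) on (0.82, 0.64) = 0.82

0.82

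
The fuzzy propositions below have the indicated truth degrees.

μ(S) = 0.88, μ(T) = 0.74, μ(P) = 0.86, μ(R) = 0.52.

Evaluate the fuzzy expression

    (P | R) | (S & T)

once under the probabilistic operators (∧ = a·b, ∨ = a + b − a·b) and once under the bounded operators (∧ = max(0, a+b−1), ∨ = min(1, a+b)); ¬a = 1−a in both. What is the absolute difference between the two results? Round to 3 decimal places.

0.023

Under probabilistic:
  P | R = a + b − a·b on (0.8600, 0.5200) = 0.9328
  S & T = a·b on (0.8800, 0.7400) = 0.6512
  (P | R) | (S & T) = a + b − a·b on (0.9328, 0.6512) = 0.9766
  → value = 0.9766
Under bounded:
  P | R = min(1, a+b) on (0.86, 0.52) = 1.00
  S & T = max(0, a+b−1) on (0.88, 0.74) = 0.62
  (P | R) | (S & T) = min(1, a+b) on (1.00, 0.62) = 1.00
  → value = 1.0000
|0.9766 − 1.0000| = 0.023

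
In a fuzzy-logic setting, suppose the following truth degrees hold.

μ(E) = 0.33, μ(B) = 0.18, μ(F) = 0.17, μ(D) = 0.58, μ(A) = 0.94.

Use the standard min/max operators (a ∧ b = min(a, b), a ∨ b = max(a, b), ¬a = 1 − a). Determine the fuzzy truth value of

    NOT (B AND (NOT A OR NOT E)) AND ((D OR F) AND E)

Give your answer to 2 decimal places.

0.33

NOT A = 1 − 0.94 = 0.06
NOT E = 1 − 0.33 = 0.67
NOT A OR NOT E = max(a, b) on (0.06, 0.67) = 0.67
B AND (NOT A OR NOT E) = min(a, b) on (0.18, 0.67) = 0.18
NOT (B AND (NOT A OR NOT E)) = 1 − 0.18 = 0.82
D OR F = max(a, b) on (0.58, 0.17) = 0.58
(D OR F) AND E = min(a, b) on (0.58, 0.33) = 0.33
NOT (B AND (NOT A OR NOT E)) AND ((D OR F) AND E) = min(a, b) on (0.82, 0.33) = 0.33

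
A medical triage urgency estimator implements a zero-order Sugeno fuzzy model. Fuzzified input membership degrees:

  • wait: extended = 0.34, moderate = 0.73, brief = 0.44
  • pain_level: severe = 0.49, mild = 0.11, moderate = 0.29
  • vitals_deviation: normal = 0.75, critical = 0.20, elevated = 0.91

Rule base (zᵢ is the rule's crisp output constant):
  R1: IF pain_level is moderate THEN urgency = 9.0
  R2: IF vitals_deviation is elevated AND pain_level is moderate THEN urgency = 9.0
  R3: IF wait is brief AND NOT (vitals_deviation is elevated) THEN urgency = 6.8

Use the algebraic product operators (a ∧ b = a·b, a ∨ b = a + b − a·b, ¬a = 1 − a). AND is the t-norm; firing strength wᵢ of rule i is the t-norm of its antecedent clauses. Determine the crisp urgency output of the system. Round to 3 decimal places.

8.853

R1 (z=9.0): moderate=0.29 → w = 0.2900
R2 (z=9.0): elevated=0.91, moderate=0.29; AND[a·b] → w = 0.2639
R3 (z=6.8): brief=0.44, ¬elevated=1−0.91=0.09; AND[a·b] → w = 0.0396
Weighted average = (0.2900·9.0 + 0.2639·9.0 + 0.0396·6.8) / (0.2900 + 0.2639 + 0.0396)
  = 5.2544 / 0.5935 = 8.853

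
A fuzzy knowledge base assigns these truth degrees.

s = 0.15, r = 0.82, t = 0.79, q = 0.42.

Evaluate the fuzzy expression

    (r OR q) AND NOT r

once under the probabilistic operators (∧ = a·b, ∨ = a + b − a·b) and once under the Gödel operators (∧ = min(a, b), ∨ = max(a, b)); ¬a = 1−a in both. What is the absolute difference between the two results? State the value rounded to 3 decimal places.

Under probabilistic:
  r OR q = a + b − a·b on (0.8200, 0.4200) = 0.8956
  NOT r = 1 − 0.8200 = 0.1800
  (r OR q) AND NOT r = a·b on (0.8956, 0.1800) = 0.1612
  → value = 0.1612
Under Gödel:
  r OR q = max(a, b) on (0.82, 0.42) = 0.82
  NOT r = 1 − 0.82 = 0.18
  (r OR q) AND NOT r = min(a, b) on (0.82, 0.18) = 0.18
  → value = 0.1800
|0.1612 − 0.1800| = 0.019

0.019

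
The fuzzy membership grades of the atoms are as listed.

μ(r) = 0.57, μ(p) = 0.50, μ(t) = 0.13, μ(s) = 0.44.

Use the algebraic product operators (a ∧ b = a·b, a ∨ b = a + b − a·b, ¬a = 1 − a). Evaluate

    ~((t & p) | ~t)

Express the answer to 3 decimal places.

t & p = a·b on (0.1300, 0.5000) = 0.0650
~t = 1 − 0.1300 = 0.8700
(t & p) | ~t = a + b − a·b on (0.0650, 0.8700) = 0.8785
~((t & p) | ~t) = 1 − 0.8785 = 0.1215

0.122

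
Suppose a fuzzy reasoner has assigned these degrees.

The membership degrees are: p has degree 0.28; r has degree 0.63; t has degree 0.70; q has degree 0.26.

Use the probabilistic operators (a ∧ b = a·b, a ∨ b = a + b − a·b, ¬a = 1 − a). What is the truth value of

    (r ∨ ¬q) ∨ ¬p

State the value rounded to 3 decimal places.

¬q = 1 − 0.2600 = 0.7400
r ∨ ¬q = a + b − a·b on (0.6300, 0.7400) = 0.9038
¬p = 1 − 0.2800 = 0.7200
(r ∨ ¬q) ∨ ¬p = a + b − a·b on (0.9038, 0.7200) = 0.9731

0.973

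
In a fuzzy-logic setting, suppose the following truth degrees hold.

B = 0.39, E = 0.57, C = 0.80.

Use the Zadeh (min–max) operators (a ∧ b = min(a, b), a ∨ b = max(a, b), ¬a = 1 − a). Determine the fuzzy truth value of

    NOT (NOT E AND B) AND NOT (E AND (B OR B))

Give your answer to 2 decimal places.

0.61

NOT E = 1 − 0.57 = 0.43
NOT E AND B = min(a, b) on (0.43, 0.39) = 0.39
NOT (NOT E AND B) = 1 − 0.39 = 0.61
B OR B = max(a, b) on (0.39, 0.39) = 0.39
E AND (B OR B) = min(a, b) on (0.57, 0.39) = 0.39
NOT (E AND (B OR B)) = 1 − 0.39 = 0.61
NOT (NOT E AND B) AND NOT (E AND (B OR B)) = min(a, b) on (0.61, 0.61) = 0.61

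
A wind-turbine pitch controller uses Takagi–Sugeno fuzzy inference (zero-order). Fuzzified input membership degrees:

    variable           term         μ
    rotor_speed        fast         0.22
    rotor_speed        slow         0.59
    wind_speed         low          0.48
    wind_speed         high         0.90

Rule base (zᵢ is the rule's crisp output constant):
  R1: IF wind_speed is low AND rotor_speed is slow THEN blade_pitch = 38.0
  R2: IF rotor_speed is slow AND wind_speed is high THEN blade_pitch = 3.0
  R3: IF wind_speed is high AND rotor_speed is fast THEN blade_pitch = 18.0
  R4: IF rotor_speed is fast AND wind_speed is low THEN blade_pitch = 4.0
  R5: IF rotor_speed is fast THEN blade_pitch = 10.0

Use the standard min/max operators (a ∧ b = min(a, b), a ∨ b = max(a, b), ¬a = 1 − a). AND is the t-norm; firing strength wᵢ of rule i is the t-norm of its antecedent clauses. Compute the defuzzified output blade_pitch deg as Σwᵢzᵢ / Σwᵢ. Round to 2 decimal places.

R1 (z=38.0): low=0.48, slow=0.59; AND[min(a, b)] → w = 0.48
R2 (z=3.0): slow=0.59, high=0.90; AND[min(a, b)] → w = 0.59
R3 (z=18.0): high=0.90, fast=0.22; AND[min(a, b)] → w = 0.22
R4 (z=4.0): fast=0.22, low=0.48; AND[min(a, b)] → w = 0.22
R5 (z=10.0): fast=0.22 → w = 0.22
Weighted average = (0.48·38.0 + 0.59·3.0 + 0.22·18.0 + 0.22·4.0 + 0.22·10.0) / (0.48 + 0.59 + 0.22 + 0.22 + 0.22)
  = 27.0500 / 1.7300 = 15.64

15.64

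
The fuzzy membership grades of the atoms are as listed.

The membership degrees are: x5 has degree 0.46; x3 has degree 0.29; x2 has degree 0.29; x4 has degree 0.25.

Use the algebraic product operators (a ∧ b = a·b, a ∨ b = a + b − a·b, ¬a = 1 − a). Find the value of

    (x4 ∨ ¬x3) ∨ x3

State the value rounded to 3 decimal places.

0.846

¬x3 = 1 − 0.2900 = 0.7100
x4 ∨ ¬x3 = a + b − a·b on (0.2500, 0.7100) = 0.7825
(x4 ∨ ¬x3) ∨ x3 = a + b − a·b on (0.7825, 0.2900) = 0.8456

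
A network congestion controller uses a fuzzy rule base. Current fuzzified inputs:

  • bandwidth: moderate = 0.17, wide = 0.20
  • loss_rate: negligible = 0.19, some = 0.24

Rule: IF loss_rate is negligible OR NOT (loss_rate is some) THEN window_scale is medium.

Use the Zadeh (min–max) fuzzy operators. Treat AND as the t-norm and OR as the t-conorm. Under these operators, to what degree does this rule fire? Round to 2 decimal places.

firing strength: negligible=0.19, ¬some=1−0.24=0.76; OR[max(a, b)] → w = 0.76

0.76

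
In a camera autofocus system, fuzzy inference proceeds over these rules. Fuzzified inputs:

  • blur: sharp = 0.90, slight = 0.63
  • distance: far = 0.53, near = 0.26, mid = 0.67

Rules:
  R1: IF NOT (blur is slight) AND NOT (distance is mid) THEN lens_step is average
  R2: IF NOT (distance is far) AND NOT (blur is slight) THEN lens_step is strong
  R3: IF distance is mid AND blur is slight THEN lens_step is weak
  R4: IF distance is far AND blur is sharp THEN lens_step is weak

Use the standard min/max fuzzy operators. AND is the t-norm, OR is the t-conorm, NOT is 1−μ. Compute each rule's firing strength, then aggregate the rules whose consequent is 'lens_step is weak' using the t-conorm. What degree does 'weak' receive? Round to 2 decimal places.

R1: ¬slight=1−0.63=0.37, ¬mid=1−0.67=0.33; AND[min(a, b)] → w = 0.33
R2: ¬far=1−0.53=0.47, ¬slight=1−0.63=0.37; AND[min(a, b)] → w = 0.37
R3: mid=0.67, slight=0.63; AND[min(a, b)] → w = 0.63
R4: far=0.53, sharp=0.90; AND[min(a, b)] → w = 0.53
Rules with consequent 'weak': {R3, R4} → strengths 0.63, 0.53
Aggregate via t-conorm [max(a, b)]: 0.63

0.63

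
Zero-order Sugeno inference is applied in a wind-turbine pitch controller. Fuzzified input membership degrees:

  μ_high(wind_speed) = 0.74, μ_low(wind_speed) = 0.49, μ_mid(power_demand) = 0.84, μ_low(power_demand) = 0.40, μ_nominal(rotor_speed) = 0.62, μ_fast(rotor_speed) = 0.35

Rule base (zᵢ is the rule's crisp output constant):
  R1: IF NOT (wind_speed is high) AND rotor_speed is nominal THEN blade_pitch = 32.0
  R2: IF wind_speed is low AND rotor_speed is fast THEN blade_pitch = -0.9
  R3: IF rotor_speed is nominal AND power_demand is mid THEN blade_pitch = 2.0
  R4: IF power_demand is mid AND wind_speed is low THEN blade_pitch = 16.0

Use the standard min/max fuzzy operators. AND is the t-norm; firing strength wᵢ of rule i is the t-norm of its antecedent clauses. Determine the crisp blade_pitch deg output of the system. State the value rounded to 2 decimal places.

9.93

R1 (z=32.0): ¬high=1−0.74=0.26, nominal=0.62; AND[min(a, b)] → w = 0.26
R2 (z=-0.9): low=0.49, fast=0.35; AND[min(a, b)] → w = 0.35
R3 (z=2.0): nominal=0.62, mid=0.84; AND[min(a, b)] → w = 0.62
R4 (z=16.0): mid=0.84, low=0.49; AND[min(a, b)] → w = 0.49
Weighted average = (0.26·32.0 + 0.35·-0.9 + 0.62·2.0 + 0.49·16.0) / (0.26 + 0.35 + 0.62 + 0.49)
  = 17.0850 / 1.7200 = 9.93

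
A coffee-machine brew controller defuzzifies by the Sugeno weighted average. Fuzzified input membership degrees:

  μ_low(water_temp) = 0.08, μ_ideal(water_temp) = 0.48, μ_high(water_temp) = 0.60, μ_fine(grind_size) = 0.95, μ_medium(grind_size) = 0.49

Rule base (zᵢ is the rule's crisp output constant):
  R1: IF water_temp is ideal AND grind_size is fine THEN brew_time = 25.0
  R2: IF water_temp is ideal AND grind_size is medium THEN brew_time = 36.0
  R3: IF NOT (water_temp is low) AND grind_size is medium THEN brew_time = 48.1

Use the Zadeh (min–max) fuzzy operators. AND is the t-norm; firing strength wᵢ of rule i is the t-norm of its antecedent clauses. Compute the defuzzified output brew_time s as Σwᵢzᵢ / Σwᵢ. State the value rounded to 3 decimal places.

36.448

R1 (z=25.0): ideal=0.48, fine=0.95; AND[min(a, b)] → w = 0.48
R2 (z=36.0): ideal=0.48, medium=0.49; AND[min(a, b)] → w = 0.48
R3 (z=48.1): ¬low=1−0.08=0.92, medium=0.49; AND[min(a, b)] → w = 0.49
Weighted average = (0.48·25.0 + 0.48·36.0 + 0.49·48.1) / (0.48 + 0.48 + 0.49)
  = 52.8490 / 1.4500 = 36.448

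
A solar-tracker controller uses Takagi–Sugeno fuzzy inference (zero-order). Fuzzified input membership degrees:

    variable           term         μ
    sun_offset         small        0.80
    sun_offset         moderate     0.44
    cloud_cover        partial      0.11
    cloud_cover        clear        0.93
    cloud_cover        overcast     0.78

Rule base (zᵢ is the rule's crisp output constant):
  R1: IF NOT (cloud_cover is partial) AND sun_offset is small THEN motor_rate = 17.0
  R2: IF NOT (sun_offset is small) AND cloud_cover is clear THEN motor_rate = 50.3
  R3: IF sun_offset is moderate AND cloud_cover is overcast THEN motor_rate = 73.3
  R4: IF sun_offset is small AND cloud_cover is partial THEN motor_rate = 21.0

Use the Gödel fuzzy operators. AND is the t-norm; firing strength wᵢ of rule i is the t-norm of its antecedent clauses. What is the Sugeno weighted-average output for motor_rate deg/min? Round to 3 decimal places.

37.563

R1 (z=17.0): ¬partial=1−0.11=0.89, small=0.80; AND[min(a, b)] → w = 0.80
R2 (z=50.3): ¬small=1−0.80=0.20, clear=0.93; AND[min(a, b)] → w = 0.20
R3 (z=73.3): moderate=0.44, overcast=0.78; AND[min(a, b)] → w = 0.44
R4 (z=21.0): small=0.80, partial=0.11; AND[min(a, b)] → w = 0.11
Weighted average = (0.80·17.0 + 0.20·50.3 + 0.44·73.3 + 0.11·21.0) / (0.80 + 0.20 + 0.44 + 0.11)
  = 58.2220 / 1.5500 = 37.563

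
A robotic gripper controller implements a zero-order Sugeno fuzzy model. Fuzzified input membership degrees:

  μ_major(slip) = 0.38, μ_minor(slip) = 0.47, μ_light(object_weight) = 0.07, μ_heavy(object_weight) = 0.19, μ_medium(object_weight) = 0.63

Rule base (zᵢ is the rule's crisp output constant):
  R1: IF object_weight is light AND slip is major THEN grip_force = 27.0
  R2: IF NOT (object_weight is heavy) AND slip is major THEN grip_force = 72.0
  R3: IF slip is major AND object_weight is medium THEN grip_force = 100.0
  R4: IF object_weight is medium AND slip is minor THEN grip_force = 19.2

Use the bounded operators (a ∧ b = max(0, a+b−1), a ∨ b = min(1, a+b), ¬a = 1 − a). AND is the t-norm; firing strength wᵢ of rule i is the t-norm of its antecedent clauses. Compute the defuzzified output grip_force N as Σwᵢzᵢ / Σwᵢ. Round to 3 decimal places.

55.333

R1 (z=27.0): light=0.07, major=0.38; AND[max(0, a+b−1)] → w = 0.00
R2 (z=72.0): ¬heavy=1−0.19=0.81, major=0.38; AND[max(0, a+b−1)] → w = 0.19
R3 (z=100.0): major=0.38, medium=0.63; AND[max(0, a+b−1)] → w = 0.01
R4 (z=19.2): medium=0.63, minor=0.47; AND[max(0, a+b−1)] → w = 0.10
Weighted average = (0.00·27.0 + 0.19·72.0 + 0.01·100.0 + 0.10·19.2) / (0.00 + 0.19 + 0.01 + 0.10)
  = 16.6000 / 0.3000 = 55.333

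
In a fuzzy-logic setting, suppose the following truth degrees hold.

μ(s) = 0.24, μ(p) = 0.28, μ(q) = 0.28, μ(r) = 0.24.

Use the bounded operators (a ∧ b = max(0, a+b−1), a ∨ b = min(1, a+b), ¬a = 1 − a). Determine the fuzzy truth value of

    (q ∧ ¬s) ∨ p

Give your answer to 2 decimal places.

¬s = 1 − 0.24 = 0.76
q ∧ ¬s = max(0, a+b−1) on (0.28, 0.76) = 0.04
(q ∧ ¬s) ∨ p = min(1, a+b) on (0.04, 0.28) = 0.32

0.32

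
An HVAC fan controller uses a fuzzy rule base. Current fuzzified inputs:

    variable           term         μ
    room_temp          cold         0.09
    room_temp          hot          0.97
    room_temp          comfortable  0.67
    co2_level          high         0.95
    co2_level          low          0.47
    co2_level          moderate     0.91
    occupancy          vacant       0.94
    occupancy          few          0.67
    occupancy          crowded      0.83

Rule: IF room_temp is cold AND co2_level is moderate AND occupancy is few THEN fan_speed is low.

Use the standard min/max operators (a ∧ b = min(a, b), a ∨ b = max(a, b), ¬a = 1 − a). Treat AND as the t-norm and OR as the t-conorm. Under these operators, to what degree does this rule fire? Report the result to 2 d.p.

0.09

firing strength: cold=0.09, moderate=0.91, few=0.67; AND[min(a, b)] → w = 0.09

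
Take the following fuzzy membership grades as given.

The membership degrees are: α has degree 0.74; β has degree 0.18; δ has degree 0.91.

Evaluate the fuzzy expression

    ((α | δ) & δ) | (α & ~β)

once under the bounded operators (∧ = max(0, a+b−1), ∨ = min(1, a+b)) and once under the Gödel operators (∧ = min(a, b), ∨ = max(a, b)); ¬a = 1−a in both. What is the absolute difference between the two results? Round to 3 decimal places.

0.090

Under bounded:
  α | δ = min(1, a+b) on (0.74, 0.91) = 1.00
  (α | δ) & δ = max(0, a+b−1) on (1.00, 0.91) = 0.91
  ~β = 1 − 0.18 = 0.82
  α & ~β = max(0, a+b−1) on (0.74, 0.82) = 0.56
  ((α | δ) & δ) | (α & ~β) = min(1, a+b) on (0.91, 0.56) = 1.00
  → value = 1.0000
Under Gödel:
  α | δ = max(a, b) on (0.74, 0.91) = 0.91
  (α | δ) & δ = min(a, b) on (0.91, 0.91) = 0.91
  ~β = 1 − 0.18 = 0.82
  α & ~β = min(a, b) on (0.74, 0.82) = 0.74
  ((α | δ) & δ) | (α & ~β) = max(a, b) on (0.91, 0.74) = 0.91
  → value = 0.9100
|1.0000 − 0.9100| = 0.090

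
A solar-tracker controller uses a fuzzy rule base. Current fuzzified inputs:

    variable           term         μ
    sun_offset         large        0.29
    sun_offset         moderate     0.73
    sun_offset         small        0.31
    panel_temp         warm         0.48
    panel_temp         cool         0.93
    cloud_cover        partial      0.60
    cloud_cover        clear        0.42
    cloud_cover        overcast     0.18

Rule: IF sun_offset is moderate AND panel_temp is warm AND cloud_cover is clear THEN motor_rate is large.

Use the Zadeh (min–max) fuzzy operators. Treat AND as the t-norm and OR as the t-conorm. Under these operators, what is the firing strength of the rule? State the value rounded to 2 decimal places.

firing strength: moderate=0.73, warm=0.48, clear=0.42; AND[min(a, b)] → w = 0.42

0.42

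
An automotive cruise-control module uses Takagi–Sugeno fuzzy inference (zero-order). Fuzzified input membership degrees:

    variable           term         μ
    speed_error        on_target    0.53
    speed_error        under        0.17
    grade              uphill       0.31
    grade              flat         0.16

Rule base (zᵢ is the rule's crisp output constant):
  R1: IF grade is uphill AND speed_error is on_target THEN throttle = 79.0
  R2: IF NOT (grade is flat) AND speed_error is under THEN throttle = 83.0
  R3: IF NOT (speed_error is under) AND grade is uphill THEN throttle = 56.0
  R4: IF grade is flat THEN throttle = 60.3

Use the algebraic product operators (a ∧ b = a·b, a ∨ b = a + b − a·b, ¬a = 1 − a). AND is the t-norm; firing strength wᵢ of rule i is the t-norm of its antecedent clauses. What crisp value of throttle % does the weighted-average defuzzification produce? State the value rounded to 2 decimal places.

67.49

R1 (z=79.0): uphill=0.31, on_target=0.53; AND[a·b] → w = 0.1643
R2 (z=83.0): ¬flat=1−0.16=0.84, under=0.17; AND[a·b] → w = 0.1428
R3 (z=56.0): ¬under=1−0.17=0.83, uphill=0.31; AND[a·b] → w = 0.2573
R4 (z=60.3): flat=0.16 → w = 0.1600
Weighted average = (0.1643·79.0 + 0.1428·83.0 + 0.2573·56.0 + 0.1600·60.3) / (0.1643 + 0.1428 + 0.2573 + 0.1600)
  = 48.8889 / 0.7244 = 67.49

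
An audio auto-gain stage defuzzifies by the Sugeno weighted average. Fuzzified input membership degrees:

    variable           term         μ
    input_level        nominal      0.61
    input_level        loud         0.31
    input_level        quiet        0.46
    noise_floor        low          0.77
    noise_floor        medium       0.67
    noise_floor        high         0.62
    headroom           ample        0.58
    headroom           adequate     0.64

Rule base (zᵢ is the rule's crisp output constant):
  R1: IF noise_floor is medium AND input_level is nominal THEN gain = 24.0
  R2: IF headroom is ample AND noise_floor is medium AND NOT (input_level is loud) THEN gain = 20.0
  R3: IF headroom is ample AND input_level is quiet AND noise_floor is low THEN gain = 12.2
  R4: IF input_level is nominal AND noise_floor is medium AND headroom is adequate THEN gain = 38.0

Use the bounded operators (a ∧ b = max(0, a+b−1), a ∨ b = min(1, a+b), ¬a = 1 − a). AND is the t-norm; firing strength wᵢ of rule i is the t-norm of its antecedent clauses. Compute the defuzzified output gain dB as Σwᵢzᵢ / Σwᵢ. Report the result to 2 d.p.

R1 (z=24.0): medium=0.67, nominal=0.61; AND[max(0, a+b−1)] → w = 0.28
R2 (z=20.0): ample=0.58, medium=0.67, ¬loud=1−0.31=0.69; AND[max(0, a+b−1)] → w = 0.00
R3 (z=12.2): ample=0.58, quiet=0.46, low=0.77; AND[max(0, a+b−1)] → w = 0.00
R4 (z=38.0): nominal=0.61, medium=0.67, adequate=0.64; AND[max(0, a+b−1)] → w = 0.00
Weighted average = (0.28·24.0 + 0.00·20.0 + 0.00·12.2 + 0.00·38.0) / (0.28 + 0.00 + 0.00 + 0.00)
  = 6.7200 / 0.2800 = 24.00

24.00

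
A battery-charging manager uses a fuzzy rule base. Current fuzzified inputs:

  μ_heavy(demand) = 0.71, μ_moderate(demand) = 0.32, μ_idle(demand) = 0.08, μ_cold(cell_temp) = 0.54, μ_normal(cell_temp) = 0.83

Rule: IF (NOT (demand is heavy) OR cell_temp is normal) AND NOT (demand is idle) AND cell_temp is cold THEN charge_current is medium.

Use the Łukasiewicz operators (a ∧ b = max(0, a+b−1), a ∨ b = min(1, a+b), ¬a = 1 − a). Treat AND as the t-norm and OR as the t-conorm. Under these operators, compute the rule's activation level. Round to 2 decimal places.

0.46

firing strength: (¬heavy=1−0.71=0.29 OR normal=0.83) = 1.00; AND[max(0, a+b−1)] with ¬idle=1−0.08=0.92, cold=0.54 → w = 0.46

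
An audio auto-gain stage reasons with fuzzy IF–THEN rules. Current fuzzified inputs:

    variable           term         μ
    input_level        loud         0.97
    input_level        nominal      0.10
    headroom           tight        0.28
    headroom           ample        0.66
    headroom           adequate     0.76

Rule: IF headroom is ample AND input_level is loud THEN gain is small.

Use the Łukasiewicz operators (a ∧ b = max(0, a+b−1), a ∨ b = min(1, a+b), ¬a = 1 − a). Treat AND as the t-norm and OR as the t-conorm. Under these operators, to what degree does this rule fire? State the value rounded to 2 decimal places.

firing strength: ample=0.66, loud=0.97; AND[max(0, a+b−1)] → w = 0.63

0.63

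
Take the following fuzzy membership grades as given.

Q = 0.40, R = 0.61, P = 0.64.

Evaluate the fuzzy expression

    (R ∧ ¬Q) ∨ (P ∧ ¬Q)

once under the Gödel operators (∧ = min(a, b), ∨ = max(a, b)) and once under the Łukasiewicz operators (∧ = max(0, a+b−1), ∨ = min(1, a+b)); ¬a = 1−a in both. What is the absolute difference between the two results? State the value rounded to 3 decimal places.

0.150

Under Gödel:
  ¬Q = 1 − 0.40 = 0.60
  R ∧ ¬Q = min(a, b) on (0.61, 0.60) = 0.60
  ¬Q = 1 − 0.40 = 0.60
  P ∧ ¬Q = min(a, b) on (0.64, 0.60) = 0.60
  (R ∧ ¬Q) ∨ (P ∧ ¬Q) = max(a, b) on (0.60, 0.60) = 0.60
  → value = 0.6000
Under Łukasiewicz:
  ¬Q = 1 − 0.40 = 0.60
  R ∧ ¬Q = max(0, a+b−1) on (0.61, 0.60) = 0.21
  ¬Q = 1 − 0.40 = 0.60
  P ∧ ¬Q = max(0, a+b−1) on (0.64, 0.60) = 0.24
  (R ∧ ¬Q) ∨ (P ∧ ¬Q) = min(1, a+b) on (0.21, 0.24) = 0.45
  → value = 0.4500
|0.6000 − 0.4500| = 0.150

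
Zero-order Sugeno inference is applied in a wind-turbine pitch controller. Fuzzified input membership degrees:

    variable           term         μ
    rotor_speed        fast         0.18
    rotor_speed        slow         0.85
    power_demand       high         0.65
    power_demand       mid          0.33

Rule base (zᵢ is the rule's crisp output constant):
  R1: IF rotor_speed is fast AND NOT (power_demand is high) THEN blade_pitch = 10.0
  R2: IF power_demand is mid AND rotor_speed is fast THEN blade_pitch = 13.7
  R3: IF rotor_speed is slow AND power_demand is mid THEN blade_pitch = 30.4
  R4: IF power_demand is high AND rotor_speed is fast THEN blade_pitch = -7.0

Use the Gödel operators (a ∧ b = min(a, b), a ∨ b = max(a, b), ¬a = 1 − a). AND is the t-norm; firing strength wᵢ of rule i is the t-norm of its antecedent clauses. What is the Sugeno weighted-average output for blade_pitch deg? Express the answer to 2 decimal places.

14.99

R1 (z=10.0): fast=0.18, ¬high=1−0.65=0.35; AND[min(a, b)] → w = 0.18
R2 (z=13.7): mid=0.33, fast=0.18; AND[min(a, b)] → w = 0.18
R3 (z=30.4): slow=0.85, mid=0.33; AND[min(a, b)] → w = 0.33
R4 (z=-7.0): high=0.65, fast=0.18; AND[min(a, b)] → w = 0.18
Weighted average = (0.18·10.0 + 0.18·13.7 + 0.33·30.4 + 0.18·-7.0) / (0.18 + 0.18 + 0.33 + 0.18)
  = 13.0380 / 0.8700 = 14.99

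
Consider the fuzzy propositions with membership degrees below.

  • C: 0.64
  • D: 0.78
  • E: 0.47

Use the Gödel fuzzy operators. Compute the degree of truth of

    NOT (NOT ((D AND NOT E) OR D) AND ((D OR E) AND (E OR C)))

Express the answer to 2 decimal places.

0.78

NOT E = 1 − 0.47 = 0.53
D AND NOT E = min(a, b) on (0.78, 0.53) = 0.53
(D AND NOT E) OR D = max(a, b) on (0.53, 0.78) = 0.78
NOT ((D AND NOT E) OR D) = 1 − 0.78 = 0.22
D OR E = max(a, b) on (0.78, 0.47) = 0.78
E OR C = max(a, b) on (0.47, 0.64) = 0.64
(D OR E) AND (E OR C) = min(a, b) on (0.78, 0.64) = 0.64
NOT ((D AND NOT E) OR D) AND ((D OR E) AND (E OR C)) = min(a, b) on (0.22, 0.64) = 0.22
NOT (NOT ((D AND NOT E) OR D) AND ((D OR E) AND (E OR C))) = 1 − 0.22 = 0.78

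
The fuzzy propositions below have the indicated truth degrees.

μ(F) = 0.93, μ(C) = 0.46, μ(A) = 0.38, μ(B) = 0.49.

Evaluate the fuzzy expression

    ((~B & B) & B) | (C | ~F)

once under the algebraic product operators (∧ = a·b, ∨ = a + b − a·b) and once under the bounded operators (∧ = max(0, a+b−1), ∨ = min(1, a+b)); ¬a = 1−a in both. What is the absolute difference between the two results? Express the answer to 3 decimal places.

Under algebraic product:
  ~B = 1 − 0.4900 = 0.5100
  ~B & B = a·b on (0.5100, 0.4900) = 0.2499
  (~B & B) & B = a·b on (0.2499, 0.4900) = 0.1225
  ~F = 1 − 0.9300 = 0.0700
  C | ~F = a + b − a·b on (0.4600, 0.0700) = 0.4978
  ((~B & B) & B) | (C | ~F) = a + b − a·b on (0.1225, 0.4978) = 0.5593
  → value = 0.5593
Under bounded:
  ~B = 1 − 0.49 = 0.51
  ~B & B = max(0, a+b−1) on (0.51, 0.49) = 0.00
  (~B & B) & B = max(0, a+b−1) on (0.00, 0.49) = 0.00
  ~F = 1 − 0.93 = 0.07
  C | ~F = min(1, a+b) on (0.46, 0.07) = 0.53
  ((~B & B) & B) | (C | ~F) = min(1, a+b) on (0.00, 0.53) = 0.53
  → value = 0.5300
|0.5593 − 0.5300| = 0.029

0.029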